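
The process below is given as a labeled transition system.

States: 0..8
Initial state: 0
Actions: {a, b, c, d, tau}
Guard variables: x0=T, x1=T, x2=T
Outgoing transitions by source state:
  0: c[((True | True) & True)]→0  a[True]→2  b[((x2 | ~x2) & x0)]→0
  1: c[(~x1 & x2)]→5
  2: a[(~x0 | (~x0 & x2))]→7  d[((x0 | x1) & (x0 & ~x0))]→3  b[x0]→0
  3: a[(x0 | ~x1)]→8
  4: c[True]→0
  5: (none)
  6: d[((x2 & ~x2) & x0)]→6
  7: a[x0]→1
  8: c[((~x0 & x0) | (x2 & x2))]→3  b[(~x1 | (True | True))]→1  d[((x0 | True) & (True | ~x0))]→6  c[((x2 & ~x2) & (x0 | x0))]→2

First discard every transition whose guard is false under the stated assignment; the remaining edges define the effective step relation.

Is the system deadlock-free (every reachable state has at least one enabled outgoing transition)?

Answer: DEADLOCK-FREE

Trace:
Reachable = {0,2}
  0: a→2  b→0  c→0  [deg 3]
  2: b→0  [deg 1]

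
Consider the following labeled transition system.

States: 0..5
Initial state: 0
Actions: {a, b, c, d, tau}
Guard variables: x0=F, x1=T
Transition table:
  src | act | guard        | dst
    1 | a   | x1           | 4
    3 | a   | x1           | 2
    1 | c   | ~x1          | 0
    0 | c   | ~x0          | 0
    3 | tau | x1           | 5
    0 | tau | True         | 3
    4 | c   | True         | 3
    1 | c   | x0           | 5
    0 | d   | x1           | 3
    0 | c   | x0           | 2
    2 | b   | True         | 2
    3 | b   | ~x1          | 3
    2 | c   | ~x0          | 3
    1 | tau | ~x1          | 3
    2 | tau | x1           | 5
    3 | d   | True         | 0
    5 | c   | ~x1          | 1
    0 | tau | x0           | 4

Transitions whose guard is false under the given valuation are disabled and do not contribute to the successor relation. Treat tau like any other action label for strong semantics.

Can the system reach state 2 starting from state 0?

Answer: REACHABLE

Trace:
11 transition(s) survive guard evaluation.
depth 0: {0}
depth 1: {3}  now seen {0,3}
depth 2: {2,5}  now seen {0,2,3,5}
Reachable = {0,2,3,5}
witness 2: tau·a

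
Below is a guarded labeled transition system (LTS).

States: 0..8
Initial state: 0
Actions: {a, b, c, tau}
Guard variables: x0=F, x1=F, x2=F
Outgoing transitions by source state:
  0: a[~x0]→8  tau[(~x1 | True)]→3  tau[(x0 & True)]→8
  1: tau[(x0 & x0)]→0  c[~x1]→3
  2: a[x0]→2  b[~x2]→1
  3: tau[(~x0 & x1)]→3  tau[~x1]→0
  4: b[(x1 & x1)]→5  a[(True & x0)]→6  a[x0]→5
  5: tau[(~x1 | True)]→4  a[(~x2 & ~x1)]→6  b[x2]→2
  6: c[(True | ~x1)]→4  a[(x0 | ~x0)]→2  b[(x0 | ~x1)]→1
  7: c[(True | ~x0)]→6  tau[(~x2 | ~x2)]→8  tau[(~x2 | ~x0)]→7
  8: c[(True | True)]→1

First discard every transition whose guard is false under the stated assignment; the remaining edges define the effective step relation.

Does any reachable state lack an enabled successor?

R = {0,1,3,8}
  0: a→8  tau→3  [deg 2]
  1: c→3  [deg 1]
  3: tau→0  [deg 1]
  8: c→1  [deg 1]

Answer: DEADLOCK-FREE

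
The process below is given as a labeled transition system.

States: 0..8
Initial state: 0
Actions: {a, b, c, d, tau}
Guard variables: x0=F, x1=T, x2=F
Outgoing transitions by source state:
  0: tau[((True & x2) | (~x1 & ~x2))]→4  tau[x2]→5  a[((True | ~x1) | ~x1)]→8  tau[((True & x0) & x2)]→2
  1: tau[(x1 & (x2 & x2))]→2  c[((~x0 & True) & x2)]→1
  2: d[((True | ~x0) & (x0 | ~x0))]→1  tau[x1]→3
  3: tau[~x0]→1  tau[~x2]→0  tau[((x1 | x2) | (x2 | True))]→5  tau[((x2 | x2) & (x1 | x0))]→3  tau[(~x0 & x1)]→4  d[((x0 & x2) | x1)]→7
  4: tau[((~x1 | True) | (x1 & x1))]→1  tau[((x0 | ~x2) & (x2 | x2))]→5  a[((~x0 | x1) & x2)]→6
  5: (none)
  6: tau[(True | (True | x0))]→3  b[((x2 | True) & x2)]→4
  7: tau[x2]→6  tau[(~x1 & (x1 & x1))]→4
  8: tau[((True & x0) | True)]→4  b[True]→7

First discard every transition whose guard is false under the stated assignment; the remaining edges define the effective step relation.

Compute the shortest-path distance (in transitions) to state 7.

BFS to 7:
  Layer 0: {0}
  Layer 1: {8}
  Layer 2: {4,7}
first hit 7 at d=2 via a·b

Answer: 2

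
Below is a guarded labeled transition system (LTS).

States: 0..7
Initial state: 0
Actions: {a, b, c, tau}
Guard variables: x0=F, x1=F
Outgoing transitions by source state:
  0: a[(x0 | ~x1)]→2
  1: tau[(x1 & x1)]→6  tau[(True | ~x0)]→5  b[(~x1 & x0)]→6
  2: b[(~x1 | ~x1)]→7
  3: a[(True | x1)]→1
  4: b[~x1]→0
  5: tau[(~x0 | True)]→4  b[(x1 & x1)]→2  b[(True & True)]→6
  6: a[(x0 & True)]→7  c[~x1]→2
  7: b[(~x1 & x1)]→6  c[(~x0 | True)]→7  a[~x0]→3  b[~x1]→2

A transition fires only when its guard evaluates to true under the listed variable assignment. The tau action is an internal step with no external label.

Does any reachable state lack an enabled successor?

Reach set: {0,1,2,3,4,5,6,7}
  0: a→2  [1 exit(s)]
  1: tau→5  [1 exit(s)]
  2: b→7  [1 exit(s)]
  3: a→1  [1 exit(s)]
  4: b→0  [1 exit(s)]
  5: b→6  tau→4  [2 exit(s)]
  6: c→2  [1 exit(s)]
  7: a→3  b→2  c→7  [3 exit(s)]

Answer: DEADLOCK-FREE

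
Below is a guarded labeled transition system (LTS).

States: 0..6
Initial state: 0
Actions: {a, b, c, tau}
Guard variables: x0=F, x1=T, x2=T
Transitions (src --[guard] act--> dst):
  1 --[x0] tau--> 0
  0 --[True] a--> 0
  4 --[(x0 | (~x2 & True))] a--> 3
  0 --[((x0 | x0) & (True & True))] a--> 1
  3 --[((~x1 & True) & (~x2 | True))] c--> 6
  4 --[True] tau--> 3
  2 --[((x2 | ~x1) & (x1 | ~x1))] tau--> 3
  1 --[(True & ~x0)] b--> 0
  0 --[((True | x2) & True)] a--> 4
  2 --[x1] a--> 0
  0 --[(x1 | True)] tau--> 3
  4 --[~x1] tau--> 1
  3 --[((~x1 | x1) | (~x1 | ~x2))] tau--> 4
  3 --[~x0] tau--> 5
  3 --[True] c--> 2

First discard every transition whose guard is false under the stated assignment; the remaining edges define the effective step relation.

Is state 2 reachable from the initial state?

Answer: REACHABLE

Working:
After dropping false guards: 10 live edges.
depth 0: {0}
depth 1: {3,4}  now seen {0,3,4}
depth 2: {2,5}  now seen {0,2,3,4,5}
R = {0,2,3,4,5}
Path to 2: tau·c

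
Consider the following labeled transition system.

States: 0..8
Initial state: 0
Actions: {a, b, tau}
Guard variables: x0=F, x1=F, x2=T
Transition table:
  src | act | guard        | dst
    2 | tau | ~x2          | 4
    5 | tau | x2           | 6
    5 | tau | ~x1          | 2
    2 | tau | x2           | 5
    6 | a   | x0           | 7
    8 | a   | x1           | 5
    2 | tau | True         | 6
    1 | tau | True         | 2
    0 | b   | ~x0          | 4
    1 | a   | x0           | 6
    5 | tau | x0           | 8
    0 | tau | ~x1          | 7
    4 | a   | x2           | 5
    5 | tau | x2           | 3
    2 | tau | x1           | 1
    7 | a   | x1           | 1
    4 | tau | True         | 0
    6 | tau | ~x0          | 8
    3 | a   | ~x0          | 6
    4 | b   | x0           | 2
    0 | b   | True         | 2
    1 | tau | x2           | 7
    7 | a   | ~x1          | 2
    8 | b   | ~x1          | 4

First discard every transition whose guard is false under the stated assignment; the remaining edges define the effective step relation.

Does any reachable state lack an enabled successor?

Answer: DEADLOCK-FREE

Trace:
Reach set: {0,2,3,4,5,6,7,8}
  0: b→2  b→4  tau→7  [3 exit(s)]
  2: tau→5  tau→6  [2 exit(s)]
  3: a→6  [1 exit(s)]
  4: a→5  tau→0  [2 exit(s)]
  5: tau→2  tau→3  tau→6  [3 exit(s)]
  6: tau→8  [1 exit(s)]
  7: a→2  [1 exit(s)]
  8: b→4  [1 exit(s)]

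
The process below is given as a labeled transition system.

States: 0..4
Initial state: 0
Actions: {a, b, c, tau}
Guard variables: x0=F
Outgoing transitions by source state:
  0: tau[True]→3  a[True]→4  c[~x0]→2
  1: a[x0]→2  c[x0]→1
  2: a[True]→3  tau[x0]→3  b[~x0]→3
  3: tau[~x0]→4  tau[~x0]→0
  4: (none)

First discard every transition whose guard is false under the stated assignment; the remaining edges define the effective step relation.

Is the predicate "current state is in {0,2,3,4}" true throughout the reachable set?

Answer: INVARIANT HOLDS

Working:
Allowed set {0,2,3,4}
R = {0,2,3,4}
  0: safe
  2: safe
  3: safe
  4: safe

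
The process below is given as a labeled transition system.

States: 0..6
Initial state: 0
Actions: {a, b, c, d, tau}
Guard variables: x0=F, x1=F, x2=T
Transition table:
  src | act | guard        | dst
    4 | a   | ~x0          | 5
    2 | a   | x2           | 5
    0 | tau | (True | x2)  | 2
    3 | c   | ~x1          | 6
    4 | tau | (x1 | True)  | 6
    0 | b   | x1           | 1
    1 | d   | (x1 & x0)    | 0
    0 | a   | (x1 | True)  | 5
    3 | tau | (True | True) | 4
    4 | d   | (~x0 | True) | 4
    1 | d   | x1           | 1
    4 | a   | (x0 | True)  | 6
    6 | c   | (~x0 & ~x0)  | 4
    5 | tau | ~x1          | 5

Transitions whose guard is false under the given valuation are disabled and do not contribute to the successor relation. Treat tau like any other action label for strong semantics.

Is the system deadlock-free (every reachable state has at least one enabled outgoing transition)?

Reachable = {0,2,5}
  0: a→5  tau→2  [2 exit(s)]
  2: a→5  [1 exit(s)]
  5: tau→5  [1 exit(s)]

Answer: DEADLOCK-FREE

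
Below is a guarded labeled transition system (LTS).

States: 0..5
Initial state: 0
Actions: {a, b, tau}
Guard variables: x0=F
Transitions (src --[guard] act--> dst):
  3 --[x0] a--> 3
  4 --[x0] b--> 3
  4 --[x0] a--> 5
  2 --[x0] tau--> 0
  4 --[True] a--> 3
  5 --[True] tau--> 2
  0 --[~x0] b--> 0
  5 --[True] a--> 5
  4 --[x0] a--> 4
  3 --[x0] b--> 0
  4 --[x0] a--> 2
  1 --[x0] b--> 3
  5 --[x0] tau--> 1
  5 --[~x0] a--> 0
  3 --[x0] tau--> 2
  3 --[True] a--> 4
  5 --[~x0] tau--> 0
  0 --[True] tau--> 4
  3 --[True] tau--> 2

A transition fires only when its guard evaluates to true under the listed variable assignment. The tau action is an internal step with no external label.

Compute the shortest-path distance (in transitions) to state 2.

Answer: 3

Working:
Breadth-first toward 2:
  Layer 0: {0}
  Layer 1: {4}
  Layer 2: {3}
  Layer 3: {2}
first hit 2 at d=3 via tau·a·tau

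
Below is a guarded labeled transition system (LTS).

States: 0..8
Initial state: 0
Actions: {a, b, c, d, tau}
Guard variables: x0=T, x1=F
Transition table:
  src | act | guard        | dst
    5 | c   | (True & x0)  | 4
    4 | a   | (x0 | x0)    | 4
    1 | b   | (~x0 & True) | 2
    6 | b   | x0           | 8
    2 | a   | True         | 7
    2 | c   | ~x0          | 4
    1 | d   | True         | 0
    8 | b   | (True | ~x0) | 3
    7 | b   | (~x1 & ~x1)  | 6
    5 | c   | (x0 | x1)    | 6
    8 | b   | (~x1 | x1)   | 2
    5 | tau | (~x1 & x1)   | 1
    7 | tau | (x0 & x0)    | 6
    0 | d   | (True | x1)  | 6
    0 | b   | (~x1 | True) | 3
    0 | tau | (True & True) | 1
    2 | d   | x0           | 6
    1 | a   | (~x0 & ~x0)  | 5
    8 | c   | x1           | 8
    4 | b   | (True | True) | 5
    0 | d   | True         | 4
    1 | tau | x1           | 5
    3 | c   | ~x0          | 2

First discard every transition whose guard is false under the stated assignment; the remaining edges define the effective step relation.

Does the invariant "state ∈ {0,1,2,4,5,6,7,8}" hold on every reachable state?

Answer: INVARIANT VIOLATED at state 3

Analysis:
Inv-set: {0,1,2,4,5,6,7,8}
Reachable = {0,1,2,3,4,5,6,7,8}
  0: safe
  1: safe
  2: safe
  3: ✗ unsafe
  4: safe
  5: safe
  6: safe
  7: safe
  8: safe
reach 3 via b — violates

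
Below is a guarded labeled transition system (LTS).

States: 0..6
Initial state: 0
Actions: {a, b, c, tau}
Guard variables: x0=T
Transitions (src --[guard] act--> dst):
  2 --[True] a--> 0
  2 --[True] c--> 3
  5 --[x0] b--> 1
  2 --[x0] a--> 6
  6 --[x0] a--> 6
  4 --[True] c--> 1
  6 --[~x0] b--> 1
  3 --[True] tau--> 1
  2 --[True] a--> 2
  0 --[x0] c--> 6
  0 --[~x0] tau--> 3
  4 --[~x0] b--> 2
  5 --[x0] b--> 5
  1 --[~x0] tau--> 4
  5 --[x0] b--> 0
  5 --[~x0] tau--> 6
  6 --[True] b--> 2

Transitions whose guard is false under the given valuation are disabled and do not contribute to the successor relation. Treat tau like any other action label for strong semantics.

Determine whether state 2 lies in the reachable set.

Answer: REACHABLE

Analysis:
Guard filter leaves 12 enabled edge(s).
depth 0: {0}
depth 1: {6}  total {0,6}
depth 2: {2}  total {0,2,6}
depth 3: {3}  total {0,2,3,6}
depth 4: {1}  total {0,1,2,3,6}
R = {0,1,2,3,6}
trace reaching 2: c·b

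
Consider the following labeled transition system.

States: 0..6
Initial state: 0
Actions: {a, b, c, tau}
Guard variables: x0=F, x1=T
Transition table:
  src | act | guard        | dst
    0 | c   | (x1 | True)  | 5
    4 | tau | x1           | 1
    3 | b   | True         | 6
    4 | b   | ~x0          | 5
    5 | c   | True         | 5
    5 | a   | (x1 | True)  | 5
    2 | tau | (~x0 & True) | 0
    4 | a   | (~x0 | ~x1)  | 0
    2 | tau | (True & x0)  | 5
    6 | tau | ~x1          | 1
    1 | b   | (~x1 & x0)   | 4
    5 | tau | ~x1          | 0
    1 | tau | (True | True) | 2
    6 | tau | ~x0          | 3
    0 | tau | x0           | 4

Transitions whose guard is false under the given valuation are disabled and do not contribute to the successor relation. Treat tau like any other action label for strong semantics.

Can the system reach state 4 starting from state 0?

After dropping false guards: 10 live edges.
L0 = {0}
L1 = {5}  total {0,5}
R = {0,5}

Answer: UNREACHABLE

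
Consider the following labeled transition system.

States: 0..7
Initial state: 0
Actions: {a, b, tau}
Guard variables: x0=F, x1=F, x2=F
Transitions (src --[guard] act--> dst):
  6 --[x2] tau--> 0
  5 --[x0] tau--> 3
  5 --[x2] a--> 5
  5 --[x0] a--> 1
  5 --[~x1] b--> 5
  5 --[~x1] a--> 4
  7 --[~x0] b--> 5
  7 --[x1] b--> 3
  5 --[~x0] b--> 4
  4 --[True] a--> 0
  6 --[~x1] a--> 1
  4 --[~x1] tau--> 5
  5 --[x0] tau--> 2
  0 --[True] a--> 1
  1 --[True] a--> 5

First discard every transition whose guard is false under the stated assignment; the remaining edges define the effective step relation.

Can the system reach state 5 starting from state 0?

9 transition(s) survive guard evaluation.
Layer 0: {0}
Layer 1: {1}  cumulative {0,1}
Layer 2: {5}  cumulative {0,1,5}
Layer 3: {4}  cumulative {0,1,4,5}
Reachable = {0,1,4,5}
Path to 5: a·a

Answer: REACHABLE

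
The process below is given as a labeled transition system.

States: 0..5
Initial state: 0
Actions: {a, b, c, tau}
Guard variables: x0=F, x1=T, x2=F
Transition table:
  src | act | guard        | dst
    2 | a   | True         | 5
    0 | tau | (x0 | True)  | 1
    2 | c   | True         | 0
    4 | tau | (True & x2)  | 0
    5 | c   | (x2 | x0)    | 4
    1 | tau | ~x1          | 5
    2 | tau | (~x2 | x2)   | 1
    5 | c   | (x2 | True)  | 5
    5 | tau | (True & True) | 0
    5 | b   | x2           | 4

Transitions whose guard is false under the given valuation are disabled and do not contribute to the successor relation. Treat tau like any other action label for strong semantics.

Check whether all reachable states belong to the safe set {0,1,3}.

Answer: INVARIANT HOLDS

Working:
Safe = {0,1,3}
R = {0,1}
  0: ok
  1: ok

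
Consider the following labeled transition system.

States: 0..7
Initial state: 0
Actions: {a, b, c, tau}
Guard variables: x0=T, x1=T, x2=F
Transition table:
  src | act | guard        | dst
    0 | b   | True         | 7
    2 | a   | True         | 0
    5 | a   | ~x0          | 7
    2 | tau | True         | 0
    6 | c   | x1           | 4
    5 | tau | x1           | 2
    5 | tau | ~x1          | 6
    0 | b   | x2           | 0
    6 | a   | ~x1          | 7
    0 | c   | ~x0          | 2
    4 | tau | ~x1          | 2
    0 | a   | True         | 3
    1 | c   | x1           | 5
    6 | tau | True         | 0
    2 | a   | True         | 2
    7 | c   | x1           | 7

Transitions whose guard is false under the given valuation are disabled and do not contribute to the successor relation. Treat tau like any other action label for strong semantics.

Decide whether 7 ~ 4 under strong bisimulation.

Bisimulation quotient by refinement:
  round 0: {{0,1,2,3,4,5,6,7}}
  round 1: {{0},{1,7},{2},{3,4},{5},{6}}
  round 2: {{0},{1},{2},{3,4},{5},{6},{7}}
Fixed point at round 3; 7 class(es).
[7]={7}  [4]={3,4}

Answer: NOT BISIMILAR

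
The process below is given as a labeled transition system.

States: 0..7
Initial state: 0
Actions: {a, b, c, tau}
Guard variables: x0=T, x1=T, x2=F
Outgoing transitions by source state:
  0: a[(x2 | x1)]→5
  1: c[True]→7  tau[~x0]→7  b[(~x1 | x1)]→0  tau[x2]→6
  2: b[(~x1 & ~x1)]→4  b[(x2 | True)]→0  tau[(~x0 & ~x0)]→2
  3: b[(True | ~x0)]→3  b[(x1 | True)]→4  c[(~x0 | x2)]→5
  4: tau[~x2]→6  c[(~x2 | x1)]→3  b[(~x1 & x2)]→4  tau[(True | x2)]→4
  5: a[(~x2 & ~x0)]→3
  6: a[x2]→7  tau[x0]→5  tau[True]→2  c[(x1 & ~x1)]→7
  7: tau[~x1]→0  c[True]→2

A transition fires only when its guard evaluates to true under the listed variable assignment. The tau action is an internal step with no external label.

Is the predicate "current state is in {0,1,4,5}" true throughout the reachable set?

Answer: INVARIANT HOLDS

Working:
Allowed set {0,1,4,5}
R = {0,5}
  0: ok
  5: ok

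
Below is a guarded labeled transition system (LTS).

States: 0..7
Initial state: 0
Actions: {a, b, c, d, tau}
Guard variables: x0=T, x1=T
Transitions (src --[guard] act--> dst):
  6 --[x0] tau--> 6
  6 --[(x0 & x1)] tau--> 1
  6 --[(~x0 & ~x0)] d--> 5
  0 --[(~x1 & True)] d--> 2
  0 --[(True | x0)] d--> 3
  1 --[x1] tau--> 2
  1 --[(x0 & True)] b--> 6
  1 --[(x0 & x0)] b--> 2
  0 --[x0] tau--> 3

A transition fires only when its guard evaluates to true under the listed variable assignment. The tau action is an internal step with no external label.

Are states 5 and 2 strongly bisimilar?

Answer: BISIMILAR

Analysis:
Compute ~ classes (split until stable):
  P[0] = {{0,1,2,3,4,5,6,7}}
  P[1] = {{0},{1},{2,3,4,5,7},{6}}
stable after 2 split(s): 4 block(s)
5∈{2,3,4,5,7}, 2∈{2,3,4,5,7}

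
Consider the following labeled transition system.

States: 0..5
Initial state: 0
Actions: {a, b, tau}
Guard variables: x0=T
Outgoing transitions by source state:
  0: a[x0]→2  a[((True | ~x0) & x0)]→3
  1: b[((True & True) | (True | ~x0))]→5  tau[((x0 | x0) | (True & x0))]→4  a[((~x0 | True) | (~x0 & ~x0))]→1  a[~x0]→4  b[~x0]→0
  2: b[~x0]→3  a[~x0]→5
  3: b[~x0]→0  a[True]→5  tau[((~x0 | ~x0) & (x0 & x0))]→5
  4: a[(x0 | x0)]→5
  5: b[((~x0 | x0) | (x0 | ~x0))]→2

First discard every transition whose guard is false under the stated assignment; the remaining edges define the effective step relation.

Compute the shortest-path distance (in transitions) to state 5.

Layered search for 5:
  depth 0: {0}
  depth 1: {2,3}
  depth 2: {5}
5 enters at depth 2; path a·a

Answer: 2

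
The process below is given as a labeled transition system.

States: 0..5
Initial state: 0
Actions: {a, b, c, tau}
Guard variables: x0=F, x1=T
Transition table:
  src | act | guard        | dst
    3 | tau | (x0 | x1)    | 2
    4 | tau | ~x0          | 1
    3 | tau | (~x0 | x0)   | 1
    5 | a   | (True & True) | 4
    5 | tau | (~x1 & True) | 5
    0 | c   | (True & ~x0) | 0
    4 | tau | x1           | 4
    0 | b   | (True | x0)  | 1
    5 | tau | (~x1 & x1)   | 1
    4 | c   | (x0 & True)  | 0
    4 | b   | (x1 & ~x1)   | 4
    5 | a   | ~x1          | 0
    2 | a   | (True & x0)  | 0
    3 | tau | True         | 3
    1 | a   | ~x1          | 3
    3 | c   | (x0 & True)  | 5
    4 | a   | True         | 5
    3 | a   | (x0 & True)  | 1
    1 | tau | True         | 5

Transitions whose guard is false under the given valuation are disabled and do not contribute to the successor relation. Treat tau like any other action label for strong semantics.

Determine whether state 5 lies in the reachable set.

10 transition(s) survive guard evaluation.
depth 0: {0}
depth 1: {1}  cumulative {0,1}
depth 2: {5}  cumulative {0,1,5}
depth 3: {4}  cumulative {0,1,4,5}
Reachable = {0,1,4,5}
trace reaching 5: b·tau

Answer: REACHABLE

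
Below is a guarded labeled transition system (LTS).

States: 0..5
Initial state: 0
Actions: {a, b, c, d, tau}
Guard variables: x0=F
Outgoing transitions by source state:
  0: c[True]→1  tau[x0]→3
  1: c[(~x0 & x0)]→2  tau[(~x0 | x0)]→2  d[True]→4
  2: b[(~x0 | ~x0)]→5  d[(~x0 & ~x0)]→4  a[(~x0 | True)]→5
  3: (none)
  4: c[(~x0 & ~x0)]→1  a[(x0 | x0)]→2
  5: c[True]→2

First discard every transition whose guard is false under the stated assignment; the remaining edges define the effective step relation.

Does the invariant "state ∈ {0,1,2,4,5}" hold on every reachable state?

Answer: INVARIANT HOLDS

Analysis:
Safe = {0,1,2,4,5}
R = {0,1,2,4,5}
  0: ok
  1: ok
  2: ok
  4: ok
  5: ok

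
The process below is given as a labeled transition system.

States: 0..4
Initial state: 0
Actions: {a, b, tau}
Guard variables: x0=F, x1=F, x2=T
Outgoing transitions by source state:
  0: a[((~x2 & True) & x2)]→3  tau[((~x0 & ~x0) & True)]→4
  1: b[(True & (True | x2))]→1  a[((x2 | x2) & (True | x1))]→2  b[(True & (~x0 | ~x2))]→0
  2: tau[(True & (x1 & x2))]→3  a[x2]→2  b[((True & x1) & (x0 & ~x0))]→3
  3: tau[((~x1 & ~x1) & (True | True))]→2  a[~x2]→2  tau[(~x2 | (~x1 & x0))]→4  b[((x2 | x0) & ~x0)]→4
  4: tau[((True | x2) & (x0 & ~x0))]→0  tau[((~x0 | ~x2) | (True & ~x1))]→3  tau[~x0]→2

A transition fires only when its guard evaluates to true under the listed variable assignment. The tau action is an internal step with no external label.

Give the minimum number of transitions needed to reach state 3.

Answer: 2

Analysis:
Breadth-first toward 3:
  L0 = {0}
  L1 = {4}
  L2 = {2,3}
3 enters at depth 2; path tau·tau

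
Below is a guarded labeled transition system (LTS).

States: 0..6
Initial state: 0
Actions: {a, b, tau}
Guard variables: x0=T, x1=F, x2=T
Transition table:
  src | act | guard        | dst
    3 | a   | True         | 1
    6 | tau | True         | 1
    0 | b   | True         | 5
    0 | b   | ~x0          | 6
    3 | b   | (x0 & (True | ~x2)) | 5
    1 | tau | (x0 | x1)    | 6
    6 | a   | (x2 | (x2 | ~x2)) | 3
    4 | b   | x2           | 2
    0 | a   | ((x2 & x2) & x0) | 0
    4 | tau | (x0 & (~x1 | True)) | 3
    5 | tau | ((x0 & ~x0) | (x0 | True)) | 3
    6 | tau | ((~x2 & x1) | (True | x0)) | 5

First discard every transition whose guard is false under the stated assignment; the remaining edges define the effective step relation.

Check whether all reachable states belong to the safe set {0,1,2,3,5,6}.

Answer: INVARIANT HOLDS

Trace:
Allowed set {0,1,2,3,5,6}
R = {0,1,3,5,6}
  0: ok
  1: ok
  3: ok
  5: ok
  6: ok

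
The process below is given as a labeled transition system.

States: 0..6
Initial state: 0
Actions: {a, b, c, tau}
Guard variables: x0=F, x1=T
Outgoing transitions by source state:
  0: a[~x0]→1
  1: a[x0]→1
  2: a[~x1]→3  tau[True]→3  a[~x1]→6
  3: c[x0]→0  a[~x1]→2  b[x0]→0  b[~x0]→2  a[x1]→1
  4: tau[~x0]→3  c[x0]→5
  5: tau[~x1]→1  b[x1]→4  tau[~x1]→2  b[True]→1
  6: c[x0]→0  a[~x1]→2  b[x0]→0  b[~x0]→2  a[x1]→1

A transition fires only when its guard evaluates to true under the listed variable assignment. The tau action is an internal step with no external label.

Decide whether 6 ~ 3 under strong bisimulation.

Answer: BISIMILAR

Working:
Bisimulation quotient by refinement:
  P[0] = {{0,1,2,3,4,5,6}}
  P[1] = {{0},{1},{2,4},{3,6},{5}}
Fixed point at round 2; 5 class(es).
class of 6: {3,6}; class of 3: {3,6}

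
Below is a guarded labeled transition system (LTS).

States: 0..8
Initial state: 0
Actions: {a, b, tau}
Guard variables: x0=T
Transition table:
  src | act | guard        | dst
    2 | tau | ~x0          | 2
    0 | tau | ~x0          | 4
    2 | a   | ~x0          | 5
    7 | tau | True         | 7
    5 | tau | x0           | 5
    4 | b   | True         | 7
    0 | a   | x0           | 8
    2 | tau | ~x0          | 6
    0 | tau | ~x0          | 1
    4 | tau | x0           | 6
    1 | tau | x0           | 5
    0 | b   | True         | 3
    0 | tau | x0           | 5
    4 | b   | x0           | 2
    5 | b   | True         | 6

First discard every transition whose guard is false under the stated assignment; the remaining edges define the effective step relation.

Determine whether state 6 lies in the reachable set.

Guard filter leaves 10 enabled edge(s).
depth 0: {0}
depth 1: {3,5,8}  total {0,3,5,8}
depth 2: {6}  total {0,3,5,6,8}
Reachable = {0,3,5,6,8}
Path to 6: tau·b

Answer: REACHABLE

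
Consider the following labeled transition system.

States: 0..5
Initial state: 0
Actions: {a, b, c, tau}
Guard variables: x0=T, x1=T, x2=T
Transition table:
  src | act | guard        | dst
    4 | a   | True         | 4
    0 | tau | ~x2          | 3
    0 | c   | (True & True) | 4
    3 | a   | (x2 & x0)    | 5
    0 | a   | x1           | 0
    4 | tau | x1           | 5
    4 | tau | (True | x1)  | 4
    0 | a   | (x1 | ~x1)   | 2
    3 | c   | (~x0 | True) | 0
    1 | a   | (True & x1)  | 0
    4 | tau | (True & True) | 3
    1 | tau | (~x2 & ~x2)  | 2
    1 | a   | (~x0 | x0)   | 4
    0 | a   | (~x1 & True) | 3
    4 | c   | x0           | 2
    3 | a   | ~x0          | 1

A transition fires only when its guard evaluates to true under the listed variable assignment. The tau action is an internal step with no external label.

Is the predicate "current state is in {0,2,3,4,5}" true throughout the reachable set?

Answer: INVARIANT HOLDS

Working:
Safe = {0,2,3,4,5}
R = {0,2,3,4,5}
  0: ✓
  2: ✓
  3: ✓
  4: ✓
  5: ✓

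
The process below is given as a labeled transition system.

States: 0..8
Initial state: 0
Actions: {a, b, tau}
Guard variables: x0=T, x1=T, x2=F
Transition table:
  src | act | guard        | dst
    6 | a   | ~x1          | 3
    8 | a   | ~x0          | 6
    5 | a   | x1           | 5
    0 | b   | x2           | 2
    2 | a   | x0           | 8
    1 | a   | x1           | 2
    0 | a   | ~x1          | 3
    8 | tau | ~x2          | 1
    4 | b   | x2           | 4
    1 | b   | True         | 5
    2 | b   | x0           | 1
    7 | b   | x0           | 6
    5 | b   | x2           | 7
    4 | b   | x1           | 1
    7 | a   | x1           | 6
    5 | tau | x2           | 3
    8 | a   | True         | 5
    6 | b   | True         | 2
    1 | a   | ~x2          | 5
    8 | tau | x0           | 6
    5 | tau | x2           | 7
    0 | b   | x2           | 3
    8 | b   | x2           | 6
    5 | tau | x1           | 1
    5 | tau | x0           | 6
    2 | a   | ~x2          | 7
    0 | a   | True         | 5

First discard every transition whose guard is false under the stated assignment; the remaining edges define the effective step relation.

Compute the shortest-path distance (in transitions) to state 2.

Answer: 3

Trace:
Layered search for 2:
  Layer 0: {0}
  Layer 1: {5}
  Layer 2: {1,6}
  Layer 3: {2}
2 enters at depth 3; path a·tau·a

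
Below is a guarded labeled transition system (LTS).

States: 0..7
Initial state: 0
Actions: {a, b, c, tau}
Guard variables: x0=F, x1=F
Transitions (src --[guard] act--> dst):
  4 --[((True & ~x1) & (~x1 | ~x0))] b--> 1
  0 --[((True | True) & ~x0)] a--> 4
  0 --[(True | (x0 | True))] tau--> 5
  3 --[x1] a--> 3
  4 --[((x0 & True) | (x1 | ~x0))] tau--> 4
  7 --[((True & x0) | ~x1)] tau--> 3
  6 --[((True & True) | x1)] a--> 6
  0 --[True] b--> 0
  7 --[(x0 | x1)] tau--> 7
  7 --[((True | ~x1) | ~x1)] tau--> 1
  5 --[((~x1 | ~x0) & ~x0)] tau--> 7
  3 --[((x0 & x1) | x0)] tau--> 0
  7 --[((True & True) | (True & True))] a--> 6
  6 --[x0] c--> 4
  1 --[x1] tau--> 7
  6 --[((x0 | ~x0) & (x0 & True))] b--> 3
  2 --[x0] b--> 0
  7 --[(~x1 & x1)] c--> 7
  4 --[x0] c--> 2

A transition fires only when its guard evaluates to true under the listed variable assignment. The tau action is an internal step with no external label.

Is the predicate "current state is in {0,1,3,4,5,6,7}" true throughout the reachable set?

Safe = {0,1,3,4,5,6,7}
Reach set: {0,1,3,4,5,6,7}
  0: ok
  1: ok
  3: ok
  4: ok
  5: ok
  6: ok
  7: ok

Answer: INVARIANT HOLDS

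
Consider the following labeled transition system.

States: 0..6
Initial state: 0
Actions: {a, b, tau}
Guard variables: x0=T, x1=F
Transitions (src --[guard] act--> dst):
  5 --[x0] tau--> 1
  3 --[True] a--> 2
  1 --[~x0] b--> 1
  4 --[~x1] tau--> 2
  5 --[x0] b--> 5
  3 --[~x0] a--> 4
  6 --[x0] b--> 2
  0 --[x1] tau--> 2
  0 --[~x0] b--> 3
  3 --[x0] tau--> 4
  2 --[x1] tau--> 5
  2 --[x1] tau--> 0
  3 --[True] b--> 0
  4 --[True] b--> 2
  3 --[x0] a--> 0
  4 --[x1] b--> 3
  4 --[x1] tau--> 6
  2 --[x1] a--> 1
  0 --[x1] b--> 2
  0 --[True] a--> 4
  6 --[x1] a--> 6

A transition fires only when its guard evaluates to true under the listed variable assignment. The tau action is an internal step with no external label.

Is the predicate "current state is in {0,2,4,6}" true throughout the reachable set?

Answer: INVARIANT HOLDS

Analysis:
Safe = {0,2,4,6}
Reachable = {0,2,4}
  0: ok
  2: ok
  4: ok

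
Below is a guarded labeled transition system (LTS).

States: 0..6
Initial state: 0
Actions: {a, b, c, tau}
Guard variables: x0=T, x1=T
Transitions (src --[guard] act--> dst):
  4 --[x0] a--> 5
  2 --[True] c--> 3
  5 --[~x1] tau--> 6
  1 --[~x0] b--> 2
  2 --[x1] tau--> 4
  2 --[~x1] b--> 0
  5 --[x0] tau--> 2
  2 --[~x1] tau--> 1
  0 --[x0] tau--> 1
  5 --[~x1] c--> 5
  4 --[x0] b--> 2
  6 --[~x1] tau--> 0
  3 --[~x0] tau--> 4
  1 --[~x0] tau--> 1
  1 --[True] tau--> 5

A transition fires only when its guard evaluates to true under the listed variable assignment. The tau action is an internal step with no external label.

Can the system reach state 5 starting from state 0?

Answer: REACHABLE

Trace:
7 transition(s) survive guard evaluation.
depth 0: {0}
depth 1: {1}  now seen {0,1}
depth 2: {5}  now seen {0,1,5}
depth 3: {2}  now seen {0,1,2,5}
depth 4: {3,4}  now seen {0,1,2,3,4,5}
R = {0,1,2,3,4,5}
witness 5: tau·tau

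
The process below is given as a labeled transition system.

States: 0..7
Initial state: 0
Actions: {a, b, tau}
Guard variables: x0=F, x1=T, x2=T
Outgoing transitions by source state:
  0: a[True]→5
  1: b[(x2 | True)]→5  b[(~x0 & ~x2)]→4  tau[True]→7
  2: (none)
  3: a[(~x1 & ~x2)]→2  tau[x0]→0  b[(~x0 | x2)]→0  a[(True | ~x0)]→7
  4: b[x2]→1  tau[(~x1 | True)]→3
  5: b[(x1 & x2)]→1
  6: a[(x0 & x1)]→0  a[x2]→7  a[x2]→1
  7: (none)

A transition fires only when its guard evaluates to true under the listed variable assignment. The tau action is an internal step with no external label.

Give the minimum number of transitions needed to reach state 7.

Answer: 3

Analysis:
Layered search for 7:
  L0 = {0}
  L1 = {5}
  L2 = {1}
  L3 = {7}
first hit 7 at d=3 via a·b·tau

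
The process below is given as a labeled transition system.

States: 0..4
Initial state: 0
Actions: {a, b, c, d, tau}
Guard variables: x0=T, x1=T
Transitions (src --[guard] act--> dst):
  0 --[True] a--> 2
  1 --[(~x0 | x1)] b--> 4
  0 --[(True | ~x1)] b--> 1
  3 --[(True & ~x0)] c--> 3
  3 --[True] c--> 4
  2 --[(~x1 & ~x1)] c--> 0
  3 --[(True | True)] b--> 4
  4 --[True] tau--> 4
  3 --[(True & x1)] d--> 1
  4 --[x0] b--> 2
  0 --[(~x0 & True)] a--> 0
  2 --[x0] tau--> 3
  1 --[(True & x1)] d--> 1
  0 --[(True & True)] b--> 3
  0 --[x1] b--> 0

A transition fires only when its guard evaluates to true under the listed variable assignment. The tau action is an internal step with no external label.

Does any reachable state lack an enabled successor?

Answer: DEADLOCK-FREE

Working:
Reachable = {0,1,2,3,4}
  0: a→2  b→0  b→1  b→3  [4 exit(s)]
  1: b→4  d→1  [2 exit(s)]
  2: tau→3  [1 exit(s)]
  3: b→4  c→4  d→1  [3 exit(s)]
  4: b→2  tau→4  [2 exit(s)]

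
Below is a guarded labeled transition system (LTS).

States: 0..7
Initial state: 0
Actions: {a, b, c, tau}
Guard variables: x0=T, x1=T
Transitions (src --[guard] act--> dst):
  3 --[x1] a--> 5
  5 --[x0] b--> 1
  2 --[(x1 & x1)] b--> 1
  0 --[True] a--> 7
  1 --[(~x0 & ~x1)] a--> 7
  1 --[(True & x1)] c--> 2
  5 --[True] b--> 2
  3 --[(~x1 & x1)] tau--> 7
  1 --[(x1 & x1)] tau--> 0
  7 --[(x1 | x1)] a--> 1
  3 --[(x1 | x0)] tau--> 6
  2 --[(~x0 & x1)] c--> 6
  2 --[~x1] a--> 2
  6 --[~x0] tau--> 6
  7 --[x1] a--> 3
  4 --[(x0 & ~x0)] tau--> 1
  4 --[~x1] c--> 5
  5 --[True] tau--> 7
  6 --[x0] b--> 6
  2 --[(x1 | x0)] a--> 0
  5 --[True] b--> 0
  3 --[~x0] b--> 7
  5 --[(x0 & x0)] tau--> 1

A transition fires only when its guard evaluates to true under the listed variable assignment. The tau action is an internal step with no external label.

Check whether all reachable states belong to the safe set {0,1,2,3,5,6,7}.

Safe = {0,1,2,3,5,6,7}
Reach set: {0,1,2,3,5,6,7}
  0: safe
  1: safe
  2: safe
  3: safe
  5: safe
  6: safe
  7: safe

Answer: INVARIANT HOLDS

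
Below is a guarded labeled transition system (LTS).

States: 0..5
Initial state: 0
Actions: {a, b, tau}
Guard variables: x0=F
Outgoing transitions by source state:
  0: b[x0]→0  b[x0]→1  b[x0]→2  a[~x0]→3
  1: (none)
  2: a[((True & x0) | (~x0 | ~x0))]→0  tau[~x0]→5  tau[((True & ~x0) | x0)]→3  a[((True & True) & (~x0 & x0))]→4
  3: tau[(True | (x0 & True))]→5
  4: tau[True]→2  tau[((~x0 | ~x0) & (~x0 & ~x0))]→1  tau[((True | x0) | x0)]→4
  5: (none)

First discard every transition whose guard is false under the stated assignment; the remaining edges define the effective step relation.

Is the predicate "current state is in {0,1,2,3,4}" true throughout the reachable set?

Answer: INVARIANT VIOLATED at state 5

Analysis:
Allowed set {0,1,2,3,4}
Reach set: {0,3,5}
  0: ok
  3: ok
  5: VIOLATES
counterexample path to 5: a·tau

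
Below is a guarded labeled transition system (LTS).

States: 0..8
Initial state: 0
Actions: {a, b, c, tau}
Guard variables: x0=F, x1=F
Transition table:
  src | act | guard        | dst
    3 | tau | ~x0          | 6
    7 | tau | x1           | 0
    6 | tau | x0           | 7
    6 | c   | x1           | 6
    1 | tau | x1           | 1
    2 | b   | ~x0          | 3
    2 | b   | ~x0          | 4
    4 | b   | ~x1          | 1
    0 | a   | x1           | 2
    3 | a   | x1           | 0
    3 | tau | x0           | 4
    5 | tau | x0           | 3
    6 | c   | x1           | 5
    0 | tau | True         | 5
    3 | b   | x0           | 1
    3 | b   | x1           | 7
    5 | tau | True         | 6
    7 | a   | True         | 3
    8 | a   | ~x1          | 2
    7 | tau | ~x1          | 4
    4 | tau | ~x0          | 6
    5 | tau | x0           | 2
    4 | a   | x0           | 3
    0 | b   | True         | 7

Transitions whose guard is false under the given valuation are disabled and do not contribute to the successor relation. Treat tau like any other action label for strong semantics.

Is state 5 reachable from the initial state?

Answer: REACHABLE

Analysis:
11 transition(s) survive guard evaluation.
L0 = {0}
L1 = {5,7}  now seen {0,5,7}
L2 = {3,4,6}  now seen {0,3,4,5,6,7}
L3 = {1}  now seen {0,1,3,4,5,6,7}
R = {0,1,3,4,5,6,7}
trace reaching 5: tau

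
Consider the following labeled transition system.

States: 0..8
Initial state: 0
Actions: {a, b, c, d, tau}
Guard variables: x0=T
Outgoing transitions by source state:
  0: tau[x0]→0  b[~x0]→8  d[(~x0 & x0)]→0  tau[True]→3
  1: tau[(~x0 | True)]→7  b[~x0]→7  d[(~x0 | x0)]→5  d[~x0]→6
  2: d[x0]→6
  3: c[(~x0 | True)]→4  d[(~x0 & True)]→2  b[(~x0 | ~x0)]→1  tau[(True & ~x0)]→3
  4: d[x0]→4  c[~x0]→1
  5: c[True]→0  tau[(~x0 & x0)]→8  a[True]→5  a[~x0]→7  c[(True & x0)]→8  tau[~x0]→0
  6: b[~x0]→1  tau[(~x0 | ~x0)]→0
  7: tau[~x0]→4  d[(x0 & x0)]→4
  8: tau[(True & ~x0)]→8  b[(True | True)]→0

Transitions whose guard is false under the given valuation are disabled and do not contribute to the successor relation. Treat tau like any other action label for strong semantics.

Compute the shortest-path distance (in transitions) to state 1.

Answer: UNREACHABLE

Working:
BFS to 1:
  L0 = {0}
  L1 = {3}
  L2 = {4}
1 never appears.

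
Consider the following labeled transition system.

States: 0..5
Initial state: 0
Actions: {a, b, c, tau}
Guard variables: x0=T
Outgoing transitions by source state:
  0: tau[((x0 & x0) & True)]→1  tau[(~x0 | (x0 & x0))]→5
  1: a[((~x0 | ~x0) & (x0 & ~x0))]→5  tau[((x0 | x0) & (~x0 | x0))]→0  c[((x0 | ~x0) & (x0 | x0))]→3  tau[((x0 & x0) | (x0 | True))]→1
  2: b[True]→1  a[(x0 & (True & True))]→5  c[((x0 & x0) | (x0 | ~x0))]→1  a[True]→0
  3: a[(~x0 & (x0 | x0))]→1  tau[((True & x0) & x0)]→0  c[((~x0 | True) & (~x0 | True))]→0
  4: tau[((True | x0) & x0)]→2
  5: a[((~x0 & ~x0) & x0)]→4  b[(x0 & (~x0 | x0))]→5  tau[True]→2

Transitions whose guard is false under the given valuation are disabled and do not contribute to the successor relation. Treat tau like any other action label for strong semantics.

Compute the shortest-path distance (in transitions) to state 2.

BFS to 2:
  depth 0: {0}
  depth 1: {1,5}
  depth 2: {2,3}
2 enters at depth 2; path tau·tau

Answer: 2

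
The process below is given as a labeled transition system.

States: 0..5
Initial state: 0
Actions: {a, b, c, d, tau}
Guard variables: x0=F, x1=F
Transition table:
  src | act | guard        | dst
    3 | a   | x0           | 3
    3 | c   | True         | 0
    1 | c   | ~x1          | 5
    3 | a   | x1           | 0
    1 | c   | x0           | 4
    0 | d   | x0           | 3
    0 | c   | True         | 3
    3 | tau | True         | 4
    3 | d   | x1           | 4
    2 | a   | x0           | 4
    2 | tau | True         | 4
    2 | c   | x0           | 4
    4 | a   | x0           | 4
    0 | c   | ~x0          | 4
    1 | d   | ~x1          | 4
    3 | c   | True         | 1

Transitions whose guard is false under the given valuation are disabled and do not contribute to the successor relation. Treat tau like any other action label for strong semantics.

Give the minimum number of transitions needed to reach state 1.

Answer: 2

Analysis:
Layered search for 1:
  depth 0: {0}
  depth 1: {3,4}
  depth 2: {1}
1 enters at depth 2; path c·c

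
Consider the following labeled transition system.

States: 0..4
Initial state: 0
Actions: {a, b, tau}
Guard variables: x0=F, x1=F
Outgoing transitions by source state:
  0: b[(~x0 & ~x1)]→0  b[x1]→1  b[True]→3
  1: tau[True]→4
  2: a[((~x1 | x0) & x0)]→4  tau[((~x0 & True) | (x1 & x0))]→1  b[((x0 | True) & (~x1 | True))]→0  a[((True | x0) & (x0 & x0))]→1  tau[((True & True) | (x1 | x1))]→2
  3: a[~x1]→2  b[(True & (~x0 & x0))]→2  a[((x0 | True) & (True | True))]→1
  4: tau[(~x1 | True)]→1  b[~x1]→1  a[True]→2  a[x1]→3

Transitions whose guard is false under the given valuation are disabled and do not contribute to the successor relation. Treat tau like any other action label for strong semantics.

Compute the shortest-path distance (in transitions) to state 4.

Breadth-first toward 4:
  Layer 0: {0}
  Layer 1: {3}
  Layer 2: {1,2}
  Layer 3: {4}
depth(4)=3, e.g. b·a·tau

Answer: 3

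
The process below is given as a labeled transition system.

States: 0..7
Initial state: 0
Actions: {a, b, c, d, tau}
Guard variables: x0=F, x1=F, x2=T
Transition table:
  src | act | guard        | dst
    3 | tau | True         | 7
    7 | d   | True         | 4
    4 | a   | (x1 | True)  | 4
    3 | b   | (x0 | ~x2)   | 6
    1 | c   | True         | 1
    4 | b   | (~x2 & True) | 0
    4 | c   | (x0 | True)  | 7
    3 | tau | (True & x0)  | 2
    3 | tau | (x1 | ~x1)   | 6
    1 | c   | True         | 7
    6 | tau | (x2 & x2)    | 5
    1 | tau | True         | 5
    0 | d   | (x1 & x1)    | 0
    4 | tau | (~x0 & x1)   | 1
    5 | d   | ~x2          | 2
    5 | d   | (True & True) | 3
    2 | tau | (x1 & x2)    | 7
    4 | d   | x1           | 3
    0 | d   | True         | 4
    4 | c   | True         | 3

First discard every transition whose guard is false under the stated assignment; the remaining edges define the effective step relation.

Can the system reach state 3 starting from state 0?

Guard filter leaves 12 enabled edge(s).
depth 0: {0}
depth 1: {4}  total {0,4}
depth 2: {3,7}  total {0,3,4,7}
depth 3: {6}  total {0,3,4,6,7}
depth 4: {5}  total {0,3,4,5,6,7}
Reach set: {0,3,4,5,6,7}
witness 3: d·c

Answer: REACHABLE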